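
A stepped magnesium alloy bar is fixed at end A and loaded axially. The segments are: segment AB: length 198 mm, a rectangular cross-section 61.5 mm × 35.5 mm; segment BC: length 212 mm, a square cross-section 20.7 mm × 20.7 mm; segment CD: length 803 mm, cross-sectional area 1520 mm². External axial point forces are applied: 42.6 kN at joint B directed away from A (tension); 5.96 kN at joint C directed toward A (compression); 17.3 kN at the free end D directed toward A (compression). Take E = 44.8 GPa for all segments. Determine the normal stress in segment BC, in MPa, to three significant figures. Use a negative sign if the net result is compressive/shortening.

-54.3 MPa

Internal axial forces (sectioning from the free end, tension +): N_CD = -17.3 kN, N_BC = -23.26 kN, N_AB = 19.34 kN.
A_BC = 428.5 mm².
σ_BC = N_BC/A_BC = -23260/428.5 = -54.28 MPa.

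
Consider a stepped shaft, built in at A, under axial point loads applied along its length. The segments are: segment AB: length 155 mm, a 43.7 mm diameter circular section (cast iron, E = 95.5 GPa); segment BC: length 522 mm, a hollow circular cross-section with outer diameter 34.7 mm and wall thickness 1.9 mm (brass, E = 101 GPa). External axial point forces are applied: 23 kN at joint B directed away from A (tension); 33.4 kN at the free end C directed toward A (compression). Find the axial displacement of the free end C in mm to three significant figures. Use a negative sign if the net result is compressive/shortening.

-0.893 mm

Internal axial forces (sectioning from the free end, tension +): N_BC = -33.4 kN, N_AB = -10.4 kN.
A_AB = 1500 mm².
A_BC = 195.8 mm².
δ_AB = -10400·155/(1500·95500) = -0.01125 mm
δ_BC = -33400·522/(195.8·101000) = -0.8817 mm
δ = Σδ_i = -0.8929 mm.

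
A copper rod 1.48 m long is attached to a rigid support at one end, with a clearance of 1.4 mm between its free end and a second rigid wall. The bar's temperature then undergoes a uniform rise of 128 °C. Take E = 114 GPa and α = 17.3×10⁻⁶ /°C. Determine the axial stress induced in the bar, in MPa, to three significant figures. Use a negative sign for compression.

-145 MPa

Free thermal expansion αLΔT = 17.3e-6 · 1480 · 128 = 3.277 mm.
The walls engage after the gap closes; constrained expansion = 3.277 − 1.4 = 1.877 mm.
The walls impose strain ε = −(1.877)/1480 = -1.2685e-03; σ = Eε = 114000 · -1.2685e-03 = -144.6 MPa.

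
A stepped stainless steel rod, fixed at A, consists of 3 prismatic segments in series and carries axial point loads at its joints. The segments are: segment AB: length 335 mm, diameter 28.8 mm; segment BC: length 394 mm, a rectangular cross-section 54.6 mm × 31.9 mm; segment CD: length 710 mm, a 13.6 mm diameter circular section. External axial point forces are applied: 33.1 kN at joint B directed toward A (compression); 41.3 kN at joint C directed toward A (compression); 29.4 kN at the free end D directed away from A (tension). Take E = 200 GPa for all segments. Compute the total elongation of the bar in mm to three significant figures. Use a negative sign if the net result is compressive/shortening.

0.589 mm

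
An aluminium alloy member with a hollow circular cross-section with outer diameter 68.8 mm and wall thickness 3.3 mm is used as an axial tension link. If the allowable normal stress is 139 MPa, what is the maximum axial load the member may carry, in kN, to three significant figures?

94.4 kN

A = 679.1 mm².
P_max = σ_allow · A = 139 · 679.1 = 94390 N = 94.39 kN.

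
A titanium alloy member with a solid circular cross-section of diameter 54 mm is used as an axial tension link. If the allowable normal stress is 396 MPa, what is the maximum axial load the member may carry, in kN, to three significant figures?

907 kN

A = 2290 mm².
P_max = σ_allow · A = 396 · 2290 = 906900 N = 906.9 kN.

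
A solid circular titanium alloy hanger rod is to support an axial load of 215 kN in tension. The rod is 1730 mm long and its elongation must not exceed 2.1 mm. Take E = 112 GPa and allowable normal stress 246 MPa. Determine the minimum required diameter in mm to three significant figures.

44.9 mm

Required area A ≥ P/σ_allow = 215000/246 = 874 mm².
For a solid circular section, d ≥ √(4A/π) = 33.36 mm.
Elongation limit: A ≥ PL/(Eδ_allow) = 215000·1730/(112000·2.1) = 1581 mm² ⇒ d ≥ 44.87 mm.
The elongation limit governs.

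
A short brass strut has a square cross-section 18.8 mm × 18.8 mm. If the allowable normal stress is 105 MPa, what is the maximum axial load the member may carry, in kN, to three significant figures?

A = 353.4 mm².
P_max = σ_allow · A = 105 · 353.4 = 37110 N = 37.11 kN.

37.1 kN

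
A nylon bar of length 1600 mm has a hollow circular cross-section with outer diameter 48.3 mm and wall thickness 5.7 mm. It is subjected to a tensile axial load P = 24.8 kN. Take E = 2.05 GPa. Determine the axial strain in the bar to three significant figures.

A = 762.8 mm².
σ = N/A = 32.51 MPa; ε = σ/E = 32.51/2050 = 1.586e-02.

0.0159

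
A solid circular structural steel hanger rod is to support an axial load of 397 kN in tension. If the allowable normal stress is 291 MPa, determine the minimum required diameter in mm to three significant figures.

41.7 mm

Required area A ≥ P/σ_allow = 397000/291 = 1364 mm².
For a solid circular section, d ≥ √(4A/π) = 41.68 mm.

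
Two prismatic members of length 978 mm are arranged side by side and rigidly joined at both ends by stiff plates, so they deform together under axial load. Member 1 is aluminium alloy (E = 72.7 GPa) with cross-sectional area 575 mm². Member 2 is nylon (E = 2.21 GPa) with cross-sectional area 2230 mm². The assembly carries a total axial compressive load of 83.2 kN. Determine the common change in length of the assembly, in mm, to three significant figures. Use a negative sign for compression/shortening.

-1.74 mm

Equal strain + equilibrium ⇒ each member carries load in proportion to AE: A₁E₁ = 41800000 N, A₂E₂ = 4928000 N, ΣAE = 46730000 N.
δ = PL/ΣAE = -83200·978/46730000 = -1.741 mm.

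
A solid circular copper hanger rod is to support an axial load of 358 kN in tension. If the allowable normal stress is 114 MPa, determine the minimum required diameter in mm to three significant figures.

63.2 mm

Required area A ≥ P/σ_allow = 358000/114 = 3140 mm².
For a solid circular section, d ≥ √(4A/π) = 63.23 mm.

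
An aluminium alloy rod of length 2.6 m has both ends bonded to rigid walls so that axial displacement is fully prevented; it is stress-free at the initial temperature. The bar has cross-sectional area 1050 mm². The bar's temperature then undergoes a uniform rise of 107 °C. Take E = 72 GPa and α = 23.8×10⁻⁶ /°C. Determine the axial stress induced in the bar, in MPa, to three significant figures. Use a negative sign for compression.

Free thermal expansion αLΔT = 23.8e-6 · 2600 · 107 = 6.621 mm.
The walls impose strain ε = −(6.621)/2600 = -2.5466e-03; σ = Eε = 72000 · -2.5466e-03 = -183.4 MPa.

-183 MPa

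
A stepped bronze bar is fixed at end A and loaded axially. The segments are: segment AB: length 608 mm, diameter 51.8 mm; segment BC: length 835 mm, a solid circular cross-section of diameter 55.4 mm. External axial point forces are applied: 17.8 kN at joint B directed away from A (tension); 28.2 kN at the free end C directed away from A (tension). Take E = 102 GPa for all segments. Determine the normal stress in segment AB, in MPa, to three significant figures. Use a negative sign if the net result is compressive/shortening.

21.8 MPa

Internal axial forces (sectioning from the free end, tension +): N_BC = 28.2 kN, N_AB = 46 kN.
A_AB = 2107 mm².
σ_AB = N_AB/A_AB = 46000/2107 = 21.83 MPa.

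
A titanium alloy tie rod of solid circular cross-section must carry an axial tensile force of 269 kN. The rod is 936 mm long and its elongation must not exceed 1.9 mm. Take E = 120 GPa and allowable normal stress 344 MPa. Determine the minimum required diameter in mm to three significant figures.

Required area A ≥ P/σ_allow = 269000/344 = 782 mm².
For a solid circular section, d ≥ √(4A/π) = 31.55 mm.
Elongation limit: A ≥ PL/(Eδ_allow) = 269000·936/(120000·1.9) = 1104 mm² ⇒ d ≥ 37.5 mm.
The elongation limit governs.

37.5 mm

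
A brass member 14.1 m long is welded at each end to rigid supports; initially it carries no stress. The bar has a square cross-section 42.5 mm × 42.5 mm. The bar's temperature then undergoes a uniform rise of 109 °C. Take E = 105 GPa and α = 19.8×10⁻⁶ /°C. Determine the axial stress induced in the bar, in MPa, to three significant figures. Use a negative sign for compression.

-227 MPa

Free thermal expansion αLΔT = 19.8e-6 · 14100 · 109 = 30.43 mm.
The walls impose strain ε = −(30.43)/14100 = -2.1582e-03; σ = Eε = 105000 · -2.1582e-03 = -226.6 MPa.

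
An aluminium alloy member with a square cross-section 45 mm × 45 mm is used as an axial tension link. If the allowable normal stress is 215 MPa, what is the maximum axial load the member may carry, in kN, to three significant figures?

435 kN

A = 2025 mm².
P_max = σ_allow · A = 215 · 2025 = 435400 N = 435.4 kN.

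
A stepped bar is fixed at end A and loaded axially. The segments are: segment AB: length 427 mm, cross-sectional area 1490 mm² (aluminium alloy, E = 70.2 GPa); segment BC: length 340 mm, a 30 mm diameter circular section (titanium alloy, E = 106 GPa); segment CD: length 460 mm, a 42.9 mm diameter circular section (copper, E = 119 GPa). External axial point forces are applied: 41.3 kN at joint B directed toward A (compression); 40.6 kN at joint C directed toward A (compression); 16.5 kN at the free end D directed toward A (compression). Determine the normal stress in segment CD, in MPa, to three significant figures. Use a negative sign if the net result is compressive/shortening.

-11.4 MPa

Internal axial forces (sectioning from the free end, tension +): N_CD = -16.5 kN, N_BC = -57.1 kN, N_AB = -98.4 kN.
A_CD = 1445 mm².
σ_CD = N_CD/A_CD = -16500/1445 = -11.42 MPa.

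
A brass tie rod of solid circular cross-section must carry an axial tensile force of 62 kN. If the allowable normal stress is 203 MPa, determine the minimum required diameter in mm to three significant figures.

Required area A ≥ P/σ_allow = 62000/203 = 305.4 mm².
For a solid circular section, d ≥ √(4A/π) = 19.72 mm.

19.7 mm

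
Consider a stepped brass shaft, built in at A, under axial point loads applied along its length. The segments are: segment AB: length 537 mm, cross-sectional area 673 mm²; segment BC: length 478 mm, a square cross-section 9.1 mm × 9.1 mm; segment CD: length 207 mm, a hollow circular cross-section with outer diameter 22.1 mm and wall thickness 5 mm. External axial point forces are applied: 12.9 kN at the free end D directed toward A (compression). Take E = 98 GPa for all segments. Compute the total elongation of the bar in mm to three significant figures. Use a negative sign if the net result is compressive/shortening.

Internal axial forces (sectioning from the free end, tension +): N_CD = -12.9 kN, N_BC = -12.9 kN, N_AB = -12.9 kN.
A_BC = 82.81 mm².
A_CD = 268.6 mm².
δ_AB = -12900·537/(673·98000) = -0.105 mm
δ_BC = -12900·478/(82.81·98000) = -0.7598 mm
δ_CD = -12900·207/(268.6·98000) = -0.1014 mm
δ = Σδ_i = -0.9663 mm.

-0.966 mm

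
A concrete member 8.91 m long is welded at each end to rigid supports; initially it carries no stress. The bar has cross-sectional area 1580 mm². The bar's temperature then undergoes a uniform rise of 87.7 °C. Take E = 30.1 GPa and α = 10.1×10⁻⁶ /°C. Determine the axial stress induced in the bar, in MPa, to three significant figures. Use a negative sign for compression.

Free thermal expansion αLΔT = 10.1e-6 · 8910 · 87.7 = 7.892 mm.
The walls impose strain ε = −(7.892)/8910 = -8.8577e-04; σ = Eε = 30100 · -8.8577e-04 = -26.66 MPa.

-26.7 MPa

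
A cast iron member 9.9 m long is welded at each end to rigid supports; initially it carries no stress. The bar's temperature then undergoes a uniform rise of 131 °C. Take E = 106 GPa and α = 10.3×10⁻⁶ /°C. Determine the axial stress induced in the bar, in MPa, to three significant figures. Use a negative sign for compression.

-143 MPa

Free thermal expansion αLΔT = 10.3e-6 · 9900 · 131 = 13.36 mm.
The walls impose strain ε = −(13.36)/9900 = -1.3493e-03; σ = Eε = 106000 · -1.3493e-03 = -143 MPa.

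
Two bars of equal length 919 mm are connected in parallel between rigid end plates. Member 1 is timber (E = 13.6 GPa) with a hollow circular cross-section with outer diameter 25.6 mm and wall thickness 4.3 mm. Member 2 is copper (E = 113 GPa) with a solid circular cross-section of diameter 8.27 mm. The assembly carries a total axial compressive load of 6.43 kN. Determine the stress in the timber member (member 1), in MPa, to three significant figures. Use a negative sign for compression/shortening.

A_1 = 287.7 mm².
A_2 = 53.72 mm².
Equal strain + equilibrium ⇒ each member carries load in proportion to AE: A₁E₁ = 3913000 N, A₂E₂ = 6070000 N, ΣAE = 9983000 N.
σ₁ = P·E₁/ΣAE = -6430·13600/9983000 = -8.76 MPa.

-8.76 MPa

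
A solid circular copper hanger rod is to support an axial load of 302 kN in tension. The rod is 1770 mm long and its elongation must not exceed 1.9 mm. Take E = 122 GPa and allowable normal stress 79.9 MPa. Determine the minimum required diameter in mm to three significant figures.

69.4 mm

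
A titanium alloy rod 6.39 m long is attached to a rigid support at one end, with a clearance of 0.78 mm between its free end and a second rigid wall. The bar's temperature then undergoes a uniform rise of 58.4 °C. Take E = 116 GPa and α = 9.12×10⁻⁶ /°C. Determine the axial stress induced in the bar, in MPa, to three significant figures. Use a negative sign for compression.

-47.6 MPa

Free thermal expansion αLΔT = 9.12e-6 · 6390 · 58.4 = 3.403 mm.
The walls engage after the gap closes; constrained expansion = 3.403 − 0.78 = 2.623 mm.
The walls impose strain ε = −(2.623)/6390 = -4.1054e-04; σ = Eε = 116000 · -4.1054e-04 = -47.62 MPa.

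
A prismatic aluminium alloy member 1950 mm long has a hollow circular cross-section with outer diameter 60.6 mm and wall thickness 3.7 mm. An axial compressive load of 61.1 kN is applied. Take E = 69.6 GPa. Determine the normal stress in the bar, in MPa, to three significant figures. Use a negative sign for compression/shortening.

A = 661.4 mm².
σ = N/A = -61100/661.4 = -92.38 MPa.

-92.4 MPa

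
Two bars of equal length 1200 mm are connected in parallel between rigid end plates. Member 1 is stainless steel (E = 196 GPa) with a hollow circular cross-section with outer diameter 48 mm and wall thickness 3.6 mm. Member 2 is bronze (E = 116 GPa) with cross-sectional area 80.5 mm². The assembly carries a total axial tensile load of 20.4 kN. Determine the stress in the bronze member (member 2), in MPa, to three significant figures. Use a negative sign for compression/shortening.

22.0 MPa

A_1 = 502.2 mm².
Equal strain + equilibrium ⇒ each member carries load in proportion to AE: A₁E₁ = 98420000 N, A₂E₂ = 9338000 N, ΣAE = 107800000 N.
σ₂ = P·E₂/ΣAE = 20400·116000/107800000 = 21.96 MPa.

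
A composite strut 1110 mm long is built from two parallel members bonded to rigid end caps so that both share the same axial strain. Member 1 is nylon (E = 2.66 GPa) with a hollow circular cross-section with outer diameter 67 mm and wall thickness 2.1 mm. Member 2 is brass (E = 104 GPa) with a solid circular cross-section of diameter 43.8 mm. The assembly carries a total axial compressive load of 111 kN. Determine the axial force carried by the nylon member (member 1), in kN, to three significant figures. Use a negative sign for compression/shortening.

A_1 = 428.2 mm².
A_2 = 1507 mm².
Equal strain + equilibrium ⇒ each member carries load in proportion to AE: A₁E₁ = 1139000 N, A₂E₂ = 156700000 N, ΣAE = 157800000 N.
F₁ = P·A₁E₁/ΣAE = -111000·1139000/157800000 = -800.9 N.

-0.801 kN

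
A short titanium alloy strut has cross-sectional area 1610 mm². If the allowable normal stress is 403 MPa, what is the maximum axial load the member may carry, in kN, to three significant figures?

649 kN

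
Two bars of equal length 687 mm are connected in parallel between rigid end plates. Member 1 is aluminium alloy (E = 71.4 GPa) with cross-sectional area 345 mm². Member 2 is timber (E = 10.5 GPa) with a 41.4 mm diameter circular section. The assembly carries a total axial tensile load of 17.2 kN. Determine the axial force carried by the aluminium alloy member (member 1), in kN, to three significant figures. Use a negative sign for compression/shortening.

10.9 kN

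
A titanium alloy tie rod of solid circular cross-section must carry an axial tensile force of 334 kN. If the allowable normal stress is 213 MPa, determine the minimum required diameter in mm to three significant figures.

44.7 mm

Required area A ≥ P/σ_allow = 334000/213 = 1568 mm².
For a solid circular section, d ≥ √(4A/π) = 44.68 mm.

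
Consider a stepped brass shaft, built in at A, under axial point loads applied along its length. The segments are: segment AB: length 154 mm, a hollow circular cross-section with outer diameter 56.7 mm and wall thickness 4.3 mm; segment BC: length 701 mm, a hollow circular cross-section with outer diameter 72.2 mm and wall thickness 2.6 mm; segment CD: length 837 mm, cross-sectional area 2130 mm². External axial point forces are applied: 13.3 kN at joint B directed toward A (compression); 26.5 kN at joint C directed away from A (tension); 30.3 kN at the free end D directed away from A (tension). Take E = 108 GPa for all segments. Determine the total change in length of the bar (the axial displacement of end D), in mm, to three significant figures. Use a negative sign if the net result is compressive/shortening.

Internal axial forces (sectioning from the free end, tension +): N_CD = 30.3 kN, N_BC = 56.8 kN, N_AB = 43.5 kN.
A_AB = 707.9 mm².
A_BC = 568.5 mm².
δ_AB = 43500·154/(707.9·108000) = 0.08763 mm
δ_BC = 56800·701/(568.5·108000) = 0.6485 mm
δ_CD = 30300·837/(2130·108000) = 0.1102 mm
δ = Σδ_i = 0.8464 mm.

0.846 mm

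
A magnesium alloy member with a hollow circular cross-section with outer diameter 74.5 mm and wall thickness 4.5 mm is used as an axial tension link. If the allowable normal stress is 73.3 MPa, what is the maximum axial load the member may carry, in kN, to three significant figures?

72.5 kN

A = 989.6 mm².
P_max = σ_allow · A = 73.3 · 989.6 = 72540 N = 72.54 kN.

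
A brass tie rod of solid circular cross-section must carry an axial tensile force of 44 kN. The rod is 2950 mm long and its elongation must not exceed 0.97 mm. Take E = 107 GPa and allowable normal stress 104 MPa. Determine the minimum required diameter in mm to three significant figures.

Required area A ≥ P/σ_allow = 44000/104 = 423.1 mm².
For a solid circular section, d ≥ √(4A/π) = 23.21 mm.
Elongation limit: A ≥ PL/(Eδ_allow) = 44000·2950/(107000·0.97) = 1251 mm² ⇒ d ≥ 39.9 mm.
The elongation limit governs.

39.9 mm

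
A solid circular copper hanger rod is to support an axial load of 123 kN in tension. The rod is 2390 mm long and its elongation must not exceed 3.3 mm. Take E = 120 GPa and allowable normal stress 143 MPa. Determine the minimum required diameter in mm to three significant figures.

Required area A ≥ P/σ_allow = 123000/143 = 860.1 mm².
For a solid circular section, d ≥ √(4A/π) = 33.09 mm.
Elongation limit: A ≥ PL/(Eδ_allow) = 123000·2390/(120000·3.3) = 742.3 mm² ⇒ d ≥ 30.74 mm.
The stress limit governs.

33.1 mm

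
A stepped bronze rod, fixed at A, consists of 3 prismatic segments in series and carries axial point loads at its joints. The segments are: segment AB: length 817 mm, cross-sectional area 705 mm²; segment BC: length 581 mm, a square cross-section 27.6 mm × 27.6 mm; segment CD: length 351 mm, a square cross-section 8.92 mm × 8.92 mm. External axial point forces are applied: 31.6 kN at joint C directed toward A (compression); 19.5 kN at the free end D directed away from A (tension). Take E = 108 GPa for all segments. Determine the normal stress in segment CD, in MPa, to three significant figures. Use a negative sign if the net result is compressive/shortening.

245 MPa

Internal axial forces (sectioning from the free end, tension +): N_CD = 19.5 kN, N_BC = -12.1 kN, N_AB = -12.1 kN.
A_CD = 79.57 mm².
σ_CD = N_CD/A_CD = 19500/79.57 = 245.1 MPa.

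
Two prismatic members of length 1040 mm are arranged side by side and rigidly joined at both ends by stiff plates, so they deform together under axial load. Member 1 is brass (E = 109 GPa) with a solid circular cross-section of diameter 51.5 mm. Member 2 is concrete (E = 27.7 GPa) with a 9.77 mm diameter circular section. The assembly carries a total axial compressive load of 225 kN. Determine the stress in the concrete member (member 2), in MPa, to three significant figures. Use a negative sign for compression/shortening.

A_1 = 2083 mm².
A_2 = 74.97 mm².
Equal strain + equilibrium ⇒ each member carries load in proportion to AE: A₁E₁ = 227100000 N, A₂E₂ = 2077000 N, ΣAE = 229100000 N.
σ₂ = P·E₂/ΣAE = -225000·27700/229100000 = -27.2 MPa.

-27.2 MPa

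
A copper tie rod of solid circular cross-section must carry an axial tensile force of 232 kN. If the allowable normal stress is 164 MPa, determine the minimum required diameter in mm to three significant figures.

Required area A ≥ P/σ_allow = 232000/164 = 1415 mm².
For a solid circular section, d ≥ √(4A/π) = 42.44 mm.

42.4 mm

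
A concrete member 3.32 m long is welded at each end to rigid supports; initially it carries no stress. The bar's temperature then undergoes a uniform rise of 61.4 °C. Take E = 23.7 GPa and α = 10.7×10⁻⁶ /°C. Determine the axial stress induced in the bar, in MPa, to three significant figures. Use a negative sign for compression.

-15.6 MPa

Free thermal expansion αLΔT = 10.7e-6 · 3320 · 61.4 = 2.181 mm.
The walls impose strain ε = −(2.181)/3320 = -6.5698e-04; σ = Eε = 23700 · -6.5698e-04 = -15.57 MPa.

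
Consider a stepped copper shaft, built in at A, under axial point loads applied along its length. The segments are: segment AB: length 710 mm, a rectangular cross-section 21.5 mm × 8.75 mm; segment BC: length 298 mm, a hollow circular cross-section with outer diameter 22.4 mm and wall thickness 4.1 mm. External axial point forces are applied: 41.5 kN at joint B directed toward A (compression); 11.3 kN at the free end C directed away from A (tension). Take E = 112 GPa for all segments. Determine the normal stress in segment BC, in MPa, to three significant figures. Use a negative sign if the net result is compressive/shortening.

47.9 MPa

Internal axial forces (sectioning from the free end, tension +): N_BC = 11.3 kN, N_AB = -30.2 kN.
A_BC = 235.7 mm².
σ_BC = N_BC/A_BC = 11300/235.7 = 47.94 MPa.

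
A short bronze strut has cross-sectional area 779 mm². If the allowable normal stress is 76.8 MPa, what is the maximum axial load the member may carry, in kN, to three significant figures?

59.8 kN

P_max = σ_allow · A = 76.8 · 779 = 59830 N = 59.83 kN.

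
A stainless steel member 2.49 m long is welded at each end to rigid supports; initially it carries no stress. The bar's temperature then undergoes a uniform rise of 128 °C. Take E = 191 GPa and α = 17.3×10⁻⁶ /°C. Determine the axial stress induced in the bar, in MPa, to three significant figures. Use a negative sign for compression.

Free thermal expansion αLΔT = 17.3e-6 · 2490 · 128 = 5.514 mm.
The walls impose strain ε = −(5.514)/2490 = -2.2144e-03; σ = Eε = 191000 · -2.2144e-03 = -423 MPa.

-423 MPa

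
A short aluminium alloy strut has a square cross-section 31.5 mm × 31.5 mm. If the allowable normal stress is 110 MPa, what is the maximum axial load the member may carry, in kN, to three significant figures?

A = 992.2 mm².
P_max = σ_allow · A = 110 · 992.2 = 109100 N = 109.1 kN.

109 kN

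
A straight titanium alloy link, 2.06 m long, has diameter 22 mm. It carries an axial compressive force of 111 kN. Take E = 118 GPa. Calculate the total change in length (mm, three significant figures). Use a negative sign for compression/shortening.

-5.10 mm

A = 380.1 mm².
δ_mech = NL/(AE) = -111000·2060/(380.1·118000) = -5.098 mm.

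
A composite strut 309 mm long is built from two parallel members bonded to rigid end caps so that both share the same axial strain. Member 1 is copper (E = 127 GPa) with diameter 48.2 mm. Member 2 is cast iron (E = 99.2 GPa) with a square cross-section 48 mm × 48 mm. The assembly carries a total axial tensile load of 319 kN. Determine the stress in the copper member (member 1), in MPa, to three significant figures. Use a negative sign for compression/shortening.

A_1 = 1825 mm².
A_2 = 2304 mm².
Equal strain + equilibrium ⇒ each member carries load in proportion to AE: A₁E₁ = 231700000 N, A₂E₂ = 228600000 N, ΣAE = 460300000 N.
σ₁ = P·E₁/ΣAE = 319000·127000/460300000 = 88.02 MPa.

88.0 MPa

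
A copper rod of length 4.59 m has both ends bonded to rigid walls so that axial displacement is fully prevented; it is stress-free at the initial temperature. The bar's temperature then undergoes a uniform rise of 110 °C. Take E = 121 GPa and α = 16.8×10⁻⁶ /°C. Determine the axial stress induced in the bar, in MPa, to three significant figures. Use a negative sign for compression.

Free thermal expansion αLΔT = 16.8e-6 · 4590 · 110 = 8.482 mm.
The walls impose strain ε = −(8.482)/4590 = -1.8480e-03; σ = Eε = 121000 · -1.8480e-03 = -223.6 MPa.

-224 MPa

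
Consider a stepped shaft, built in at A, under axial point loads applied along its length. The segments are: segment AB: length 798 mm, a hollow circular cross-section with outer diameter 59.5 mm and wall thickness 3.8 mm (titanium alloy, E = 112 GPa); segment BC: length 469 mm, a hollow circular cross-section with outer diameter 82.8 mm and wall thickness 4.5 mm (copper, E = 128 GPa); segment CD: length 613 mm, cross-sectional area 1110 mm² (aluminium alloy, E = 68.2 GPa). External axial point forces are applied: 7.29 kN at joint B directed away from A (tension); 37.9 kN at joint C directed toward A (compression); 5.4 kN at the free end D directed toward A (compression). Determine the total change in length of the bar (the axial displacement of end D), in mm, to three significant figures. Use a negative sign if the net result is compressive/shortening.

Internal axial forces (sectioning from the free end, tension +): N_CD = -5.4 kN, N_BC = -43.3 kN, N_AB = -36.01 kN.
A_AB = 664.9 mm².
A_BC = 1107 mm².
δ_AB = -36010·798/(664.9·112000) = -0.3859 mm
δ_BC = -43300·469/(1107·128000) = -0.1433 mm
δ_CD = -5400·613/(1110·68200) = -0.04373 mm
δ = Σδ_i = -0.5729 mm.

-0.573 mm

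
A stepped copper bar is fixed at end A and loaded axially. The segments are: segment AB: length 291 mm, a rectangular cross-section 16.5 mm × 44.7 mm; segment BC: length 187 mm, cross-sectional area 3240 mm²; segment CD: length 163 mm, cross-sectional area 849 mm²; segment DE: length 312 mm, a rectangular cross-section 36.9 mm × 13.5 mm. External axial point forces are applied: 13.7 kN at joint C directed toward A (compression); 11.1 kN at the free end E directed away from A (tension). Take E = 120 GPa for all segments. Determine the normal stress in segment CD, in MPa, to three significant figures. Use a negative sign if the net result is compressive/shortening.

13.1 MPa

Internal axial forces (sectioning from the free end, tension +): N_DE = 11.1 kN, N_CD = 11.1 kN, N_BC = -2.6 kN, N_AB = -2.6 kN.
σ_CD = N_CD/A_CD = 11100/849 = 13.07 MPa.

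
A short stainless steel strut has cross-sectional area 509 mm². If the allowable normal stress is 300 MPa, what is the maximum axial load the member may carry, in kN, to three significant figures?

153 kN

P_max = σ_allow · A = 300 · 509 = 152700 N = 152.7 kN.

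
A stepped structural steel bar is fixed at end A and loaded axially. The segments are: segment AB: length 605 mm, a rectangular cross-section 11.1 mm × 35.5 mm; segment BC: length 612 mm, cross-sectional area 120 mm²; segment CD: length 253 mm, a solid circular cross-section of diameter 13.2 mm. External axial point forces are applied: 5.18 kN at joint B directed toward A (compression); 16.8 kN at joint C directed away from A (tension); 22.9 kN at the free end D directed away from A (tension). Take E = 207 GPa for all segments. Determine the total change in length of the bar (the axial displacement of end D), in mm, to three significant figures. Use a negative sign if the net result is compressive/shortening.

Internal axial forces (sectioning from the free end, tension +): N_CD = 22.9 kN, N_BC = 39.7 kN, N_AB = 34.52 kN.
A_AB = 394.1 mm².
A_CD = 136.8 mm².
δ_AB = 34520·605/(394.1·207000) = 0.256 mm
δ_BC = 39700·612/(120·207000) = 0.9781 mm
δ_CD = 22900·253/(136.8·207000) = 0.2045 mm
δ = Σδ_i = 1.439 mm.

1.44 mm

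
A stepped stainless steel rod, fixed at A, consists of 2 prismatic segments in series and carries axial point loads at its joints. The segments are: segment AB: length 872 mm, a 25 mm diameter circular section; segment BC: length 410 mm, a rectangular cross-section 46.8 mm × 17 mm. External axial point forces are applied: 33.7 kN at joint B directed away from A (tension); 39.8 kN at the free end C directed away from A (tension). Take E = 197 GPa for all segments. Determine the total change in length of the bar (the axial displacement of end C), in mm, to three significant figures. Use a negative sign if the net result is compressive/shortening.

Internal axial forces (sectioning from the free end, tension +): N_BC = 39.8 kN, N_AB = 73.5 kN.
A_AB = 490.9 mm².
A_BC = 795.6 mm².
δ_AB = 73500·872/(490.9·197000) = 0.6628 mm
δ_BC = 39800·410/(795.6·197000) = 0.1041 mm
δ = Σδ_i = 0.7669 mm.

0.767 mm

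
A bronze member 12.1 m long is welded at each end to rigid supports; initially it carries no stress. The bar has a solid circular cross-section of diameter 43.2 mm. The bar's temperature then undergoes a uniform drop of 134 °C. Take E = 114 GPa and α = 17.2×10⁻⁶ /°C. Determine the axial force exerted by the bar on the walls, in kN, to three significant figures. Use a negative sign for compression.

Free thermal expansion αLΔT = 17.2e-6 · 12100 · -134 = -27.89 mm.
The walls impose strain ε = −(-27.89)/12100 = 2.3048e-03; σ = Eε = 114000 · 2.3048e-03 = 262.7 MPa.
Wall reaction R = σ·A = 262.7·1466 = 385100 N = 385.1 kN.

385 kN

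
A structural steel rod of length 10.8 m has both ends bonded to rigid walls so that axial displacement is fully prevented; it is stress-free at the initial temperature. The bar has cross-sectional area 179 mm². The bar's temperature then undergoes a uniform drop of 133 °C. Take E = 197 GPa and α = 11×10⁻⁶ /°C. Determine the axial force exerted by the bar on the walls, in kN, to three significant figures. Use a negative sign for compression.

Free thermal expansion αLΔT = 11e-6 · 10800 · -133 = -15.8 mm.
The walls impose strain ε = −(-15.8)/10800 = 1.4630e-03; σ = Eε = 197000 · 1.4630e-03 = 288.2 MPa.
Wall reaction R = σ·A = 288.2·179 = 51590 N = 51.59 kN.

51.6 kN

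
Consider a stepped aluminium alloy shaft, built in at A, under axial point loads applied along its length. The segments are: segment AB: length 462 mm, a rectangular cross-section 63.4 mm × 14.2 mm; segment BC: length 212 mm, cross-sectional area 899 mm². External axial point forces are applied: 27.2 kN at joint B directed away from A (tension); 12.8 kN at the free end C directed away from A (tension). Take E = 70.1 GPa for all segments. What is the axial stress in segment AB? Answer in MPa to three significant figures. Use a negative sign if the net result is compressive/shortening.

44.4 MPa

Internal axial forces (sectioning from the free end, tension +): N_BC = 12.8 kN, N_AB = 40 kN.
A_AB = 900.3 mm².
σ_AB = N_AB/A_AB = 40000/900.3 = 44.43 MPa.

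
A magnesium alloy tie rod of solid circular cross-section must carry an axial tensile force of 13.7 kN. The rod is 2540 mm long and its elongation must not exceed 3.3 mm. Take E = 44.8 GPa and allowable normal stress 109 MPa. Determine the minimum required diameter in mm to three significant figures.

17.3 mm

Required area A ≥ P/σ_allow = 13700/109 = 125.7 mm².
For a solid circular section, d ≥ √(4A/π) = 12.65 mm.
Elongation limit: A ≥ PL/(Eδ_allow) = 13700·2540/(44800·3.3) = 235.4 mm² ⇒ d ≥ 17.31 mm.
The elongation limit governs.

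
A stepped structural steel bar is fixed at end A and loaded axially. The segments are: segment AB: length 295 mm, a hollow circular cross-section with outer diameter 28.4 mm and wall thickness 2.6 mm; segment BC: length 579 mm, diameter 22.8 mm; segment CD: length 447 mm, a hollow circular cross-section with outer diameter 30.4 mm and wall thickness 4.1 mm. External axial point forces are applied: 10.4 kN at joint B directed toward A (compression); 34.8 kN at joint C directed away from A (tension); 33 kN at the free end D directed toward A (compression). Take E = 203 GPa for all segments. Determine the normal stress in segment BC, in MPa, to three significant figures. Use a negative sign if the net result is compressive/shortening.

4.41 MPa

Internal axial forces (sectioning from the free end, tension +): N_CD = -33 kN, N_BC = 1.8 kN, N_AB = -8.6 kN.
A_BC = 408.3 mm².
σ_BC = N_BC/A_BC = 1800/408.3 = 4.409 MPa.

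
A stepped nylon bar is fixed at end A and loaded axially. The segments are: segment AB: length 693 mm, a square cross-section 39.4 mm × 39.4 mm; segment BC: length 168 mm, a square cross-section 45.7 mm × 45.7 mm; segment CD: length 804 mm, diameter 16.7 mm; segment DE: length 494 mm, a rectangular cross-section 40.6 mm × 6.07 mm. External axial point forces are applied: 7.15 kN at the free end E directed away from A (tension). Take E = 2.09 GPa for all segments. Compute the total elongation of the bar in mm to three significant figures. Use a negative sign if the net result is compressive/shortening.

21.2 mm

Internal axial forces (sectioning from the free end, tension +): N_DE = 7.15 kN, N_CD = 7.15 kN, N_BC = 7.15 kN, N_AB = 7.15 kN.
A_AB = 1552 mm².
A_BC = 2088 mm².
A_CD = 219 mm².
A_DE = 246.4 mm².
δ_AB = 7150·693/(1552·2090) = 1.527 mm
δ_BC = 7150·168/(2088·2090) = 0.2752 mm
δ_CD = 7150·804/(219·2090) = 12.56 mm
δ_DE = 7150·494/(246.4·2090) = 6.858 mm
δ = Σδ_i = 21.22 mm.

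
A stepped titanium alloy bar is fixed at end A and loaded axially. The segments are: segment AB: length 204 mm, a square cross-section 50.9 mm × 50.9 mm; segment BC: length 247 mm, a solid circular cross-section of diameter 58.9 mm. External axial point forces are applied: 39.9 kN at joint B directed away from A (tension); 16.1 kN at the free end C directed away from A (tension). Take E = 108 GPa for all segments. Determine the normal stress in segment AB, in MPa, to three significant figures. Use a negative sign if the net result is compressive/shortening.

21.6 MPa

Internal axial forces (sectioning from the free end, tension +): N_BC = 16.1 kN, N_AB = 56 kN.
A_AB = 2591 mm².
σ_AB = N_AB/A_AB = 56000/2591 = 21.61 MPa.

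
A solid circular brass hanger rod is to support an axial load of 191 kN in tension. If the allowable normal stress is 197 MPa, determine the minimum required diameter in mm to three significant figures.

35.1 mm

Required area A ≥ P/σ_allow = 191000/197 = 969.5 mm².
For a solid circular section, d ≥ √(4A/π) = 35.13 mm.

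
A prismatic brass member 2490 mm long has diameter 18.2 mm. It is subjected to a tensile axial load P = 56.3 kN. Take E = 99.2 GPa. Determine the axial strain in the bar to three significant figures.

0.00218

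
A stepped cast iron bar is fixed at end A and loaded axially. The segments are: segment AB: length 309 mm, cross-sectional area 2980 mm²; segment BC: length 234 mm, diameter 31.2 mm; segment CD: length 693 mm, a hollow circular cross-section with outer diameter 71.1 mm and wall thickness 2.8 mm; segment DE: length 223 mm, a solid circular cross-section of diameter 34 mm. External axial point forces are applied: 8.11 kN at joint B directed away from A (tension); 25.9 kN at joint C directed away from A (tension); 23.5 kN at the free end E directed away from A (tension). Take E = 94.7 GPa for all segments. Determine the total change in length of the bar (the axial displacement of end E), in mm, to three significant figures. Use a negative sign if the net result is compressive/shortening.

0.570 mm

Internal axial forces (sectioning from the free end, tension +): N_DE = 23.5 kN, N_CD = 23.5 kN, N_BC = 49.4 kN, N_AB = 57.51 kN.
A_BC = 764.5 mm².
A_CD = 600.8 mm².
A_DE = 907.9 mm².
δ_AB = 57510·309/(2980·94700) = 0.06297 mm
δ_BC = 49400·234/(764.5·94700) = 0.1597 mm
δ_CD = 23500·693/(600.8·94700) = 0.2862 mm
δ_DE = 23500·223/(907.9·94700) = 0.06095 mm
δ = Σδ_i = 0.5698 mm.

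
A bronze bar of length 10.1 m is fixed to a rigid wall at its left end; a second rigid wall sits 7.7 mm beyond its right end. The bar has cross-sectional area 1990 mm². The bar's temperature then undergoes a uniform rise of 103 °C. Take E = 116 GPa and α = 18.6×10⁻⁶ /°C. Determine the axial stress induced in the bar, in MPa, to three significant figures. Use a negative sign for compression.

Free thermal expansion αLΔT = 18.6e-6 · 10100 · 103 = 19.35 mm.
The walls engage after the gap closes; constrained expansion = 19.35 − 7.7 = 11.65 mm.
The walls impose strain ε = −(11.65)/10100 = -1.1534e-03; σ = Eε = 116000 · -1.1534e-03 = -133.8 MPa.

-134 MPa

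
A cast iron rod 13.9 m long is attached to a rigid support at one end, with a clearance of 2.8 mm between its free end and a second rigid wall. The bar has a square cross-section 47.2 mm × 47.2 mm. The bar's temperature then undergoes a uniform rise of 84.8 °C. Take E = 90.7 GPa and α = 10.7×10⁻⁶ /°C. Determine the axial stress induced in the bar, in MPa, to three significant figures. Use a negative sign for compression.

Free thermal expansion αLΔT = 10.7e-6 · 13900 · 84.8 = 12.61 mm.
The walls engage after the gap closes; constrained expansion = 12.61 − 2.8 = 9.812 mm.
The walls impose strain ε = −(9.812)/13900 = -7.0592e-04; σ = Eε = 90700 · -7.0592e-04 = -64.03 MPa.

-64.0 MPa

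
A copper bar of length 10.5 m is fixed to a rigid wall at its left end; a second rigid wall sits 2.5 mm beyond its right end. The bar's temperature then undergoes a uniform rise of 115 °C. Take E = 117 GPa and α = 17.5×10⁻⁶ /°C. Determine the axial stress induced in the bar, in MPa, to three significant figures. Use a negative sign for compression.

Free thermal expansion αLΔT = 17.5e-6 · 10500 · 115 = 21.13 mm.
The walls engage after the gap closes; constrained expansion = 21.13 − 2.5 = 18.63 mm.
The walls impose strain ε = −(18.63)/10500 = -1.7744e-03; σ = Eε = 117000 · -1.7744e-03 = -207.6 MPa.

-208 MPa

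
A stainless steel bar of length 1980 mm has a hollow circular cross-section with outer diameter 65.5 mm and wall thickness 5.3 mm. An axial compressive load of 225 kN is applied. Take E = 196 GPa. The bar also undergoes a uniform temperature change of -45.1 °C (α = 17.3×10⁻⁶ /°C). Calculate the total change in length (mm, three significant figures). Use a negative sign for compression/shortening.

-3.81 mm

A = 1002 mm².
δ_mech = NL/(AE) = -225000·1980/(1002·196000) = -2.268 mm.
δ_thermal = αLΔT = 17.3e-6·1980·-45.1 = -1.545 mm.
δ = δ_mech + δ_thermal = -3.812 mm.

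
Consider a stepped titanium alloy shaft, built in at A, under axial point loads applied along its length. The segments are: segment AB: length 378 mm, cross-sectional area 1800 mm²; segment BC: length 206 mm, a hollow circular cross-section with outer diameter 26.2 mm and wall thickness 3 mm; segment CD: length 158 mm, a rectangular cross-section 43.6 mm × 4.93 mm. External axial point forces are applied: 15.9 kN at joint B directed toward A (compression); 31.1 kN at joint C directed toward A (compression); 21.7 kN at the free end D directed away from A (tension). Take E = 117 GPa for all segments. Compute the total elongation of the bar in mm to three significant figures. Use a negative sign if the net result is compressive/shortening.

Internal axial forces (sectioning from the free end, tension +): N_CD = 21.7 kN, N_BC = -9.4 kN, N_AB = -25.3 kN.
A_BC = 218.7 mm².
A_CD = 214.9 mm².
δ_AB = -25300·378/(1800·117000) = -0.04541 mm
δ_BC = -9400·206/(218.7·117000) = -0.07569 mm
δ_CD = 21700·158/(214.9·117000) = 0.1363 mm
δ = Σδ_i = 0.01523 mm.

0.0152 mm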